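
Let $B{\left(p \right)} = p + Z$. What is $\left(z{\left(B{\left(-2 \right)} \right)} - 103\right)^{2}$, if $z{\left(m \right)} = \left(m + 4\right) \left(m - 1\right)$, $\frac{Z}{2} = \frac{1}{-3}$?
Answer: $\frac{942841}{81} \approx 11640.0$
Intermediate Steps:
$Z = - \frac{2}{3}$ ($Z = \frac{2}{-3} = 2 \left(- \frac{1}{3}\right) = - \frac{2}{3} \approx -0.66667$)
$B{\left(p \right)} = - \frac{2}{3} + p$ ($B{\left(p \right)} = p - \frac{2}{3} = - \frac{2}{3} + p$)
$z{\left(m \right)} = \left(-1 + m\right) \left(4 + m\right)$ ($z{\left(m \right)} = \left(4 + m\right) \left(-1 + m\right) = \left(-1 + m\right) \left(4 + m\right)$)
$\left(z{\left(B{\left(-2 \right)} \right)} - 103\right)^{2} = \left(\left(-4 + \left(- \frac{2}{3} - 2\right)^{2} + 3 \left(- \frac{2}{3} - 2\right)\right) - 103\right)^{2} = \left(\left(-4 + \left(- \frac{8}{3}\right)^{2} + 3 \left(- \frac{8}{3}\right)\right) - 103\right)^{2} = \left(\left(-4 + \frac{64}{9} - 8\right) - 103\right)^{2} = \left(- \frac{44}{9} - 103\right)^{2} = \left(- \frac{971}{9}\right)^{2} = \frac{942841}{81}$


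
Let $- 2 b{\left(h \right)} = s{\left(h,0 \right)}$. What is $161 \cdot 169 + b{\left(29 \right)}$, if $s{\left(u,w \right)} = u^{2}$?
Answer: $\frac{53577}{2} \approx 26789.0$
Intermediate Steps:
$b{\left(h \right)} = - \frac{h^{2}}{2}$
$161 \cdot 169 + b{\left(29 \right)} = 161 \cdot 169 - \frac{29^{2}}{2} = 27209 - \frac{841}{2} = \frac{53577}{2}$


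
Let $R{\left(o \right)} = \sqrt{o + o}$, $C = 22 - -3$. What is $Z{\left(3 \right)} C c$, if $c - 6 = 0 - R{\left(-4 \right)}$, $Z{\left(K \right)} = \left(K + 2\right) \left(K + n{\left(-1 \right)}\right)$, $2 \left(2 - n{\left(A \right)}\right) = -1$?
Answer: $4125 - 1375 i \sqrt{2} \approx 4125.0 - 1944.5 i$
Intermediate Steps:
$n{\left(A \right)} = \frac{5}{2}$ ($n{\left(A \right)} = 2 - - \frac{1}{2} = 2 + \frac{1}{2} = \frac{5}{2}$)
$C = 25$ ($C = 22 + 3 = 25$)
$R{\left(o \right)} = \sqrt{2} \sqrt{o}$ ($R{\left(o \right)} = \sqrt{2 o} = \sqrt{2} \sqrt{o}$)
$Z{\left(K \right)} = \left(2 + K\right) \left(\frac{5}{2} + K\right)$ ($Z{\left(K \right)} = \left(K + 2\right) \left(K + \frac{5}{2}\right) = \left(2 + K\right) \left(\frac{5}{2} + K\right)$)
$c = 6 - 2 i \sqrt{2}$ ($c = 6 + \left(0 - \sqrt{2} \sqrt{-4}\right) = 6 + \left(0 - \sqrt{2} \cdot 2 i\right) = 6 + \left(0 - 2 i \sqrt{2}\right) = 6 - 2 i \sqrt{2} \approx 6.0 - 2.8284 i$)
$Z{\left(3 \right)} C c = \left(5 + 3^{2} + \frac{9}{2} \cdot 3\right) 25 \left(6 - 2 i \sqrt{2}\right) = \left(5 + 9 + \frac{27}{2}\right) 25 \left(6 - 2 i \sqrt{2}\right) = \frac{55}{2} \cdot 25 \left(6 - 2 i \sqrt{2}\right) = \frac{1375 \left(6 - 2 i \sqrt{2}\right)}{2} = 4125 - 1375 i \sqrt{2}$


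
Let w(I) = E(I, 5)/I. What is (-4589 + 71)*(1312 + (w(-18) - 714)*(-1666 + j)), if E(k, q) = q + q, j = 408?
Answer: -4067207012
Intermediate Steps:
E(k, q) = 2*q
w(I) = 10/I (w(I) = (2*5)/I = 10/I)
(-4589 + 71)*(1312 + (w(-18) - 714)*(-1666 + j)) = (-4589 + 71)*(1312 + (10/(-18) - 714)*(-1666 + 408)) = -4518*(1312 + (10*(-1/18) - 714)*(-1258)) = -4518*(1312 + (-5/9 - 714)*(-1258)) = -4518*(1312 - 6431/9*(-1258)) = -4518*(1312 + 8090198/9) = -4518*8102006/9 = -4067207012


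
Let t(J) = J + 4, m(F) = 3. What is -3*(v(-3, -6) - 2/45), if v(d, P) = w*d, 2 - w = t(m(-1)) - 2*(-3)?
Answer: -1483/15 ≈ -98.867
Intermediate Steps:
t(J) = 4 + J
w = -11 (w = 2 - ((4 + 3) - 2*(-3)) = 2 - (7 + 6) = 2 - 1*13 = 2 - 13 = -11)
v(d, P) = -11*d
-3*(v(-3, -6) - 2/45) = -3*(-11*(-3) - 2/45) = -3*(33 - 2*1/45) = -3*(33 - 2/45) = -3*1483/45 = -1483/15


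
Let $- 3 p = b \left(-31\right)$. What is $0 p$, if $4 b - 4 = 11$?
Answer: $0$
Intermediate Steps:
$b = \frac{15}{4}$ ($b = 1 + \frac{1}{4} \cdot 11 = 1 + \frac{11}{4} = \frac{15}{4} \approx 3.75$)
$p = \frac{155}{4}$ ($p = - \frac{\frac{15}{4} \left(-31\right)}{3} = \left(- \frac{1}{3}\right) \left(- \frac{465}{4}\right) = \frac{155}{4} \approx 38.75$)
$0 p = 0 \cdot \frac{155}{4} = 0$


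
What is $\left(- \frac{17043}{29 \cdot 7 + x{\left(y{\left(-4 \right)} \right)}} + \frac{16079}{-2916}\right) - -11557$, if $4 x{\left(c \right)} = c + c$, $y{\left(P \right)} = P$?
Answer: $\frac{2240271115}{195372} \approx 11467.0$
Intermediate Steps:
$x{\left(c \right)} = \frac{c}{2}$ ($x{\left(c \right)} = \frac{c + c}{4} = \frac{2 c}{4} = \frac{c}{2}$)
$\left(- \frac{17043}{29 \cdot 7 + x{\left(y{\left(-4 \right)} \right)}} + \frac{16079}{-2916}\right) - -11557 = \left(- \frac{17043}{29 \cdot 7 + \frac{1}{2} \left(-4\right)} + \frac{16079}{-2916}\right) - -11557 = \left(- \frac{17043}{203 - 2} + 16079 \left(- \frac{1}{2916}\right)\right) + 11557 = \left(- \frac{17043}{201} - \frac{16079}{2916}\right) + 11557 = \left(\left(-17043\right) \frac{1}{201} - \frac{16079}{2916}\right) + 11557 = \left(- \frac{5681}{67} - \frac{16079}{2916}\right) + 11557 = - \frac{17643089}{195372} + 11557 = \frac{2240271115}{195372}$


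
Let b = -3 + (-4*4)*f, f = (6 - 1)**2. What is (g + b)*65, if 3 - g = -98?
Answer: -19630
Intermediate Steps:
g = 101 (g = 3 - 1*(-98) = 3 + 98 = 101)
f = 25 (f = 5**2 = 25)
b = -403 (b = -3 - 4*4*25 = -3 - 16*25 = -3 - 400 = -403)
(g + b)*65 = (101 - 403)*65 = -302*65 = -19630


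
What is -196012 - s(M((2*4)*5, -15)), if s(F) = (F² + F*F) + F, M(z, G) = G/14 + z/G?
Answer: -86451968/441 ≈ -1.9604e+5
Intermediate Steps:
M(z, G) = G/14 + z/G (M(z, G) = G*(1/14) + z/G = G/14 + z/G)
s(F) = F + 2*F² (s(F) = (F² + F²) + F = 2*F² + F = F + 2*F²)
-196012 - s(M((2*4)*5, -15)) = -196012 - ((1/14)*(-15) + ((2*4)*5)/(-15))*(1 + 2*((1/14)*(-15) + ((2*4)*5)/(-15))) = -196012 - (-15/14 + (8*5)*(-1/15))*(1 + 2*(-15/14 + (8*5)*(-1/15))) = -196012 - (-15/14 + 40*(-1/15))*(1 + 2*(-15/14 + 40*(-1/15))) = -196012 - (-15/14 - 8/3)*(1 + 2*(-15/14 - 8/3)) = -196012 - (-157)*(1 + 2*(-157/42))/42 = -196012 - (-157)*(1 - 157/21)/42 = -196012 - (-157)*(-136)/(42*21) = -196012 - 1*10676/441 = -196012 - 10676/441 = -86451968/441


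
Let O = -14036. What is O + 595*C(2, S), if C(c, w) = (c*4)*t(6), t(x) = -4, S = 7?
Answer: -33076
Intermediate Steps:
C(c, w) = -16*c (C(c, w) = (c*4)*(-4) = (4*c)*(-4) = -16*c)
O + 595*C(2, S) = -14036 + 595*(-16*2) = -14036 + 595*(-32) = -14036 - 19040 = -33076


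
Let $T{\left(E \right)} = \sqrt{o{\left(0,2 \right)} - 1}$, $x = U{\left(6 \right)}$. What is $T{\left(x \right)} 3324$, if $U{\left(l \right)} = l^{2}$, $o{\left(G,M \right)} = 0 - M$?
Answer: $3324 i \sqrt{3} \approx 5757.3 i$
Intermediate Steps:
$o{\left(G,M \right)} = - M$
$x = 36$ ($x = 6^{2} = 36$)
$T{\left(E \right)} = i \sqrt{3}$ ($T{\left(E \right)} = \sqrt{\left(-1\right) 2 - 1} = \sqrt{-2 - 1} = \sqrt{-3} = i \sqrt{3}$)
$T{\left(x \right)} 3324 = i \sqrt{3} \cdot 3324 = 3324 i \sqrt{3}$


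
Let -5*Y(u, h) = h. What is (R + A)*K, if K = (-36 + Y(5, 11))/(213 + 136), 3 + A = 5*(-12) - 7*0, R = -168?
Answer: 44121/1745 ≈ 25.284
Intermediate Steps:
Y(u, h) = -h/5
A = -63 (A = -3 + (5*(-12) - 7*0) = -3 + (-60 - 1*0) = -3 + (-60 + 0) = -3 - 60 = -63)
K = -191/1745 (K = (-36 - 1/5*11)/(213 + 136) = (-36 - 11/5)/349 = -191/5*1/349 = -191/1745 ≈ -0.10946)
(R + A)*K = (-168 - 63)*(-191/1745) = -231*(-191/1745) = 44121/1745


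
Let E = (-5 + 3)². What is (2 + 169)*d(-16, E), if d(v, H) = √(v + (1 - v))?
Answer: 171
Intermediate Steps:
E = 4 (E = (-2)² = 4)
d(v, H) = 1 (d(v, H) = √1 = 1)
(2 + 169)*d(-16, E) = (2 + 169)*1 = 171*1 = 171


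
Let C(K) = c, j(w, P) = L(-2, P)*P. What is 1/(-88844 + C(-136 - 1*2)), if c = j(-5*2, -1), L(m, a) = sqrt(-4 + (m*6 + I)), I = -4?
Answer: I/(2*(sqrt(5) - 44422*I)) ≈ -1.1256e-5 + 5.6658e-10*I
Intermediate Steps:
L(m, a) = sqrt(-8 + 6*m) (L(m, a) = sqrt(-4 + (m*6 - 4)) = sqrt(-4 + (6*m - 4)) = sqrt(-4 + (-4 + 6*m)) = sqrt(-8 + 6*m))
j(w, P) = 2*I*P*sqrt(5) (j(w, P) = sqrt(-8 + 6*(-2))*P = sqrt(-8 - 12)*P = sqrt(-20)*P = (2*I*sqrt(5))*P = 2*I*P*sqrt(5))
c = -2*I*sqrt(5) (c = 2*I*(-1)*sqrt(5) = -2*I*sqrt(5) ≈ -4.4721*I)
C(K) = -2*I*sqrt(5)
1/(-88844 + C(-136 - 1*2)) = 1/(-88844 - 2*I*sqrt(5))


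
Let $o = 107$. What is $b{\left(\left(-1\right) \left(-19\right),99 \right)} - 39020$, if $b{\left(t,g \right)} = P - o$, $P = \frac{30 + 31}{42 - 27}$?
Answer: $- \frac{586844}{15} \approx -39123.0$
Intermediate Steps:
$P = \frac{61}{15}$ ($P = \frac{61}{42 - 27} = \frac{61}{15} \approx 4.0667$)
$b{\left(t,g \right)} = - \frac{1544}{15}$ ($b{\left(t,g \right)} = \frac{61}{15} - 107 = - \frac{1544}{15}$)
$b{\left(\left(-1\right) \left(-19\right),99 \right)} - 39020 = - \frac{1544}{15} - 39020 = - \frac{586844}{15}$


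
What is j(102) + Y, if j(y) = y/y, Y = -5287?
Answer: -5286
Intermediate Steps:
j(y) = 1
j(102) + Y = 1 - 5287 = -5286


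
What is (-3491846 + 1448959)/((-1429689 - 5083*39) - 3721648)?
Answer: 2042887/5349574 ≈ 0.38188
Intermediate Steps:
(-3491846 + 1448959)/((-1429689 - 5083*39) - 3721648) = -2042887/((-1429689 - 1*198237) - 3721648) = -2042887/((-1429689 - 198237) - 3721648) = -2042887/(-1627926 - 3721648) = -2042887/(-5349574) = -2042887*(-1/5349574) = 2042887/5349574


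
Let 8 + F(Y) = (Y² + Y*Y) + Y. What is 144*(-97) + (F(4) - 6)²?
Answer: -13484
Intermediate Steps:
F(Y) = -8 + Y + 2*Y² (F(Y) = -8 + ((Y² + Y*Y) + Y) = -8 + ((Y² + Y²) + Y) = -8 + (2*Y² + Y) = -8 + (Y + 2*Y²) = -8 + Y + 2*Y²)
144*(-97) + (F(4) - 6)² = 144*(-97) + ((-8 + 4 + 2*4²) - 6)² = -13968 + ((-8 + 4 + 2*16) - 6)² = -13968 + ((-8 + 4 + 32) - 6)² = -13968 + (28 - 6)² = -13968 + 22² = -13968 + 484 = -13484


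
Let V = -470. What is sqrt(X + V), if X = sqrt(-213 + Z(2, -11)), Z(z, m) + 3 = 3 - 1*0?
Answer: sqrt(-470 + I*sqrt(213)) ≈ 0.3366 + 21.682*I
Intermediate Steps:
Z(z, m) = 0 (Z(z, m) = -3 + (3 - 1*0) = -3 + (3 + 0) = -3 + 3 = 0)
X = I*sqrt(213) (X = sqrt(-213 + 0) = sqrt(-213) = I*sqrt(213) ≈ 14.595*I)
sqrt(X + V) = sqrt(I*sqrt(213) - 470) = sqrt(-470 + I*sqrt(213))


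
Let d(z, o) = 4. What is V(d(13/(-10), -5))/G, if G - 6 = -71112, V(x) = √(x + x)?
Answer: -√2/35553 ≈ -3.9778e-5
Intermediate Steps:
V(x) = √2*√x (V(x) = √(2*x) = √2*√x)
G = -71106 (G = 6 - 71112 = -71106)
V(d(13/(-10), -5))/G = (√2*√4)/(-71106) = (√2*2)*(-1/71106) = (2*√2)*(-1/71106) = -√2/35553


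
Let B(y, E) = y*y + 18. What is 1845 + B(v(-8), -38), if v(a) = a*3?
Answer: 2439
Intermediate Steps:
v(a) = 3*a
B(y, E) = 18 + y² (B(y, E) = y² + 18 = 18 + y²)
1845 + B(v(-8), -38) = 1845 + (18 + (3*(-8))²) = 1845 + (18 + (-24)²) = 1845 + (18 + 576) = 1845 + 594 = 2439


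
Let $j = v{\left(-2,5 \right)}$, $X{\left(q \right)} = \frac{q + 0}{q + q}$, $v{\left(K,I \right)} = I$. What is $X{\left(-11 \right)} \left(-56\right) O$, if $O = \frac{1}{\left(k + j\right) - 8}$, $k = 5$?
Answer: $-14$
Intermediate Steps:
$X{\left(q \right)} = \frac{1}{2}$ ($X{\left(q \right)} = \frac{q}{2 q} = q \frac{1}{2 q} = \frac{1}{2}$)
$j = 5$
$O = \frac{1}{2}$ ($O = \frac{1}{\left(5 + 5\right) - 8} = \frac{1}{10 + \left(-28 + 20\right)} = \frac{1}{10 - 8} = \frac{1}{2} \approx 0.5$)
$X{\left(-11 \right)} \left(-56\right) O = \frac{1}{2} \left(-56\right) \frac{1}{2} = \left(-28\right) \frac{1}{2} = -14$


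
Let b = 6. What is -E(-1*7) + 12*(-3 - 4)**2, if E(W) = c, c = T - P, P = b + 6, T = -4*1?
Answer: 604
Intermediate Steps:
T = -4
P = 12 (P = 6 + 6 = 12)
c = -16 (c = -4 - 1*12 = -4 - 12 = -16)
E(W) = -16
-E(-1*7) + 12*(-3 - 4)**2 = -1*(-16) + 12*(-3 - 4)**2 = 16 + 12*(-7)**2 = 16 + 12*49 = 16 + 588 = 604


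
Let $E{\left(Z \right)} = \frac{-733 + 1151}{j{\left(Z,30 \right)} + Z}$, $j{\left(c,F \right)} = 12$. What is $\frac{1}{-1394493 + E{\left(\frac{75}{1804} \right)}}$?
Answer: $- \frac{21723}{30291817367} \approx -7.1712 \cdot 10^{-7}$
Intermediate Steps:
$E{\left(Z \right)} = \frac{418}{12 + Z}$ ($E{\left(Z \right)} = \frac{-733 + 1151}{12 + Z} = \frac{418}{12 + Z}$)
$\frac{1}{-1394493 + E{\left(\frac{75}{1804} \right)}} = \frac{1}{-1394493 + \frac{418}{12 + \frac{75}{1804}}} = \frac{1}{-1394493 + \frac{418}{\frac{21723}{1804}}} = \frac{1}{-1394493 + 418 \cdot \frac{1804}{21723}} = \frac{1}{-1394493 + \frac{754072}{21723}} = \frac{1}{- \frac{30291817367}{21723}} = - \frac{21723}{30291817367}$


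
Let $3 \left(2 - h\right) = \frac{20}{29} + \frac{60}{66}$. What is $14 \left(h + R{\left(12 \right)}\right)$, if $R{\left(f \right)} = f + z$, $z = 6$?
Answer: $\frac{86940}{319} \approx 272.54$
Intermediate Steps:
$h = \frac{468}{319}$ ($h = 2 - \frac{\frac{20}{29} + \frac{60}{66}}{3} = 2 - \frac{20 \cdot \frac{1}{29} + 60 \cdot \frac{1}{66}}{3} = 2 - \frac{\frac{20}{29} + \frac{10}{11}}{3} = 2 - \frac{170}{319} = \frac{468}{319} \approx 1.4671$)
$R{\left(f \right)} = 6 + f$ ($R{\left(f \right)} = f + 6 = 6 + f$)
$14 \left(h + R{\left(12 \right)}\right) = 14 \left(\frac{468}{319} + \left(6 + 12\right)\right) = 14 \left(\frac{468}{319} + 18\right) = 14 \cdot \frac{6210}{319} = \frac{86940}{319}$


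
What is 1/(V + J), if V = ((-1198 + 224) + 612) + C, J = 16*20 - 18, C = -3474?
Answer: -1/3534 ≈ -0.00028297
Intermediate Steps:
J = 302 (J = 320 - 18 = 302)
V = -3836 (V = ((-1198 + 224) + 612) - 3474 = (-974 + 612) - 3474 = -362 - 3474 = -3836)
1/(V + J) = 1/(-3836 + 302) = 1/(-3534) = -1/3534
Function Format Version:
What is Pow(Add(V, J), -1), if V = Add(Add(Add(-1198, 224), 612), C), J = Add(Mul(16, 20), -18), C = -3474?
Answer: Rational(-1, 3534) ≈ -0.00028297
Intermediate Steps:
J = 302 (J = Add(320, -18) = 302)
V = -3836 (V = Add(Add(Add(-1198, 224), 612), -3474) = Add(Add(-974, 612), -3474) = Add(-362, -3474) = -3836)
Pow(Add(V, J), -1) = Pow(Add(-3836, 302), -1) = Pow(-3534, -1) = Rational(-1, 3534)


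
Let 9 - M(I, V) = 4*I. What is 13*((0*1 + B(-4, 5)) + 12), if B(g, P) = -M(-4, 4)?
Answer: -169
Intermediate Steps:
M(I, V) = 9 - 4*I
B(g, P) = -25 (B(g, P) = -(9 - 4*(-4)) = -(9 + 16) = -1*25 = -25)
13*((0*1 + B(-4, 5)) + 12) = 13*((0*1 - 25) + 12) = 13*((0 - 25) + 12) = 13*(-25 + 12) = 13*(-13) = -169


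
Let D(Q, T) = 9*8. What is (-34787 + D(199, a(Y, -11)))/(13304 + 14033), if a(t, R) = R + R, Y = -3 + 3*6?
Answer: -34715/27337 ≈ -1.2699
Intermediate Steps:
Y = 15 (Y = -3 + 18 = 15)
a(t, R) = 2*R
D(Q, T) = 72
(-34787 + D(199, a(Y, -11)))/(13304 + 14033) = (-34787 + 72)/(13304 + 14033) = -34715/27337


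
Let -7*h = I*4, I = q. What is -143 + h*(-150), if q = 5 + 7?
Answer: 6199/7 ≈ 885.57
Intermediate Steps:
q = 12
I = 12
h = -48/7 (h = -12*4/7 = -⅐*48 = -48/7 ≈ -6.8571)
-143 + h*(-150) = -143 - 48/7*(-150) = -143 + 7200/7 = 6199/7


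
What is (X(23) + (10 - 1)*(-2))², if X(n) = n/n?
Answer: 289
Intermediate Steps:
X(n) = 1
(X(23) + (10 - 1)*(-2))² = (1 + (10 - 1)*(-2))² = (1 + 9*(-2))² = (1 - 18)² = (-17)² = 289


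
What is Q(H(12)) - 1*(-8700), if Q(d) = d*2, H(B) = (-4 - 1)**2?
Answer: 8750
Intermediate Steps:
H(B) = 25 (H(B) = (-5)**2 = 25)
Q(d) = 2*d
Q(H(12)) - 1*(-8700) = 2*25 - 1*(-8700) = 50 + 8700 = 8750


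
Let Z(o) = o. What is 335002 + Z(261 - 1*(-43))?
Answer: 335306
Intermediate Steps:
335002 + Z(261 - 1*(-43)) = 335002 + (261 - 1*(-43)) = 335002 + (261 + 43) = 335002 + 304 = 335306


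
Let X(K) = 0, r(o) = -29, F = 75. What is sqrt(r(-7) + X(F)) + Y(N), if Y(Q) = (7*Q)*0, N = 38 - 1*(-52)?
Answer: I*sqrt(29) ≈ 5.3852*I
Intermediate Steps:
N = 90 (N = 38 + 52 = 90)
Y(Q) = 0
sqrt(r(-7) + X(F)) + Y(N) = sqrt(-29 + 0) + 0 = sqrt(-29) + 0 = I*sqrt(29) + 0 = I*sqrt(29)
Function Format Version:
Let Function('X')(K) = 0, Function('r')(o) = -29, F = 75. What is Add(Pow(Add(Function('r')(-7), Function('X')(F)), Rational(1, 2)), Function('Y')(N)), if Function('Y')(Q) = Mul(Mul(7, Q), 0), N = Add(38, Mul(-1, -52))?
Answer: Mul(I, Pow(29, Rational(1, 2))) ≈ Mul(5.3852, I)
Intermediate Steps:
N = 90 (N = Add(38, 52) = 90)
Function('Y')(Q) = 0
Add(Pow(Add(Function('r')(-7), Function('X')(F)), Rational(1, 2)), Function('Y')(N)) = Add(Pow(Add(-29, 0), Rational(1, 2)), 0) = Add(Pow(-29, Rational(1, 2)), 0) = Add(Mul(I, Pow(29, Rational(1, 2))), 0) = Mul(I, Pow(29, Rational(1, 2)))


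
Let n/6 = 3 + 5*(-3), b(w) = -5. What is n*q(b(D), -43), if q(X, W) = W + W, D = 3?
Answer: 6192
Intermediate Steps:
q(X, W) = 2*W
n = -72 (n = 6*(3 + 5*(-3)) = 6*(3 - 15) = 6*(-12) = -72)
n*q(b(D), -43) = -144*(-43) = -72*(-86) = 6192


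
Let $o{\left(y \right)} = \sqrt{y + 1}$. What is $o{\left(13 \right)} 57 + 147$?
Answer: $147 + 57 \sqrt{14} \approx 360.27$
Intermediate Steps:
$o{\left(y \right)} = \sqrt{1 + y}$
$o{\left(13 \right)} 57 + 147 = \sqrt{1 + 13} \cdot 57 + 147 = \sqrt{14} \cdot 57 + 147 = 57 \sqrt{14} + 147 = 147 + 57 \sqrt{14}$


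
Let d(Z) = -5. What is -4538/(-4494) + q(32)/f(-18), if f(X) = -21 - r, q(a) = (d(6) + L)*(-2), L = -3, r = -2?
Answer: 7159/42693 ≈ 0.16769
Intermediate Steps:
q(a) = 16 (q(a) = (-5 - 3)*(-2) = -8*(-2) = 16)
f(X) = -19 (f(X) = -21 - 1*(-2) = -21 + 2 = -19)
-4538/(-4494) + q(32)/f(-18) = -4538/(-4494) + 16/(-19) = -4538*(-1/4494) + 16*(-1/19) = 2269/2247 - 16/19 = 7159/42693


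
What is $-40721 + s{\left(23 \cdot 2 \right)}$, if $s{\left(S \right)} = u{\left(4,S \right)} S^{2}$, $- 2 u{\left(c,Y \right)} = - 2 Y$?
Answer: $56615$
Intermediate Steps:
$u{\left(c,Y \right)} = Y$ ($u{\left(c,Y \right)} = - \frac{\left(-2\right) Y}{2} = Y$)
$s{\left(S \right)} = S^{3}$ ($s{\left(S \right)} = S S^{2} = S^{3}$)
$-40721 + s{\left(23 \cdot 2 \right)} = -40721 + \left(23 \cdot 2\right)^{3} = -40721 + 46^{3} = -40721 + 97336 = 56615$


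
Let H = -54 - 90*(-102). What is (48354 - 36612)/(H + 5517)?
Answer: 3914/4881 ≈ 0.80188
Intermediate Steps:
H = 9126 (H = -54 + 9180 = 9126)
(48354 - 36612)/(H + 5517) = (48354 - 36612)/(9126 + 5517) = 11742/14643 = 11742*(1/14643) = 3914/4881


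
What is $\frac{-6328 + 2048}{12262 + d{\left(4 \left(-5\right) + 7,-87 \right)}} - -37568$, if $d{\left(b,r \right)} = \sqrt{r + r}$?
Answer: $\frac{2824276228632}{75178409} + \frac{2140 i \sqrt{174}}{75178409} \approx 37568.0 + 0.00037549 i$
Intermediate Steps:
$d{\left(b,r \right)} = \sqrt{2} \sqrt{r}$ ($d{\left(b,r \right)} = \sqrt{2 r} = \sqrt{2} \sqrt{r}$)
$\frac{-6328 + 2048}{12262 + d{\left(4 \left(-5\right) + 7,-87 \right)}} - -37568 = \frac{-6328 + 2048}{12262 + \sqrt{2} \sqrt{-87}} - -37568 = - \frac{4280}{12262 + \sqrt{2} i \sqrt{87}} + 37568 = - \frac{4280}{12262 + i \sqrt{174}} + 37568 = 37568 - \frac{4280}{12262 + i \sqrt{174}}$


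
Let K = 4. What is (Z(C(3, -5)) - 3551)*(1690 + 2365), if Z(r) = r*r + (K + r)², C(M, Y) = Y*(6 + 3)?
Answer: 628525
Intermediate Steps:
C(M, Y) = 9*Y (C(M, Y) = Y*9 = 9*Y)
Z(r) = r² + (4 + r)² (Z(r) = r*r + (4 + r)² = r² + (4 + r)²)
(Z(C(3, -5)) - 3551)*(1690 + 2365) = (((9*(-5))² + (4 + 9*(-5))²) - 3551)*(1690 + 2365) = (((-45)² + (4 - 45)²) - 3551)*4055 = ((2025 + (-41)²) - 3551)*4055 = ((2025 + 1681) - 3551)*4055 = (3706 - 3551)*4055 = 155*4055 = 628525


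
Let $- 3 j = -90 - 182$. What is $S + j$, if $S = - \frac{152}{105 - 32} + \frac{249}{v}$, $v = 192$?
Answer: $\frac{1259777}{14016} \approx 89.881$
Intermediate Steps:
$j = \frac{272}{3}$ ($j = - \frac{-90 - 182}{3} = \left(- \frac{1}{3}\right) \left(-272\right) = \frac{272}{3} \approx 90.667$)
$S = - \frac{3669}{4672}$ ($S = - \frac{152}{105 - 32} + \frac{249}{192} = - \frac{152}{105 - 32} + 249 \cdot \frac{1}{192} = - \frac{152}{73} + \frac{83}{64} = - \frac{3669}{4672} \approx -0.78532$)
$S + j = - \frac{3669}{4672} + \frac{272}{3} = \frac{1259777}{14016}$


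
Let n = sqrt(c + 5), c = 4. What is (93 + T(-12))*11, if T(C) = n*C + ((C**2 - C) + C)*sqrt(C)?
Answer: 627 + 3168*I*sqrt(3) ≈ 627.0 + 5487.1*I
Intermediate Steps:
n = 3 (n = sqrt(4 + 5) = sqrt(9) = 3)
T(C) = C**(5/2) + 3*C (T(C) = 3*C + ((C**2 - C) + C)*sqrt(C) = 3*C + C**2*sqrt(C) = 3*C + C**(5/2) = C**(5/2) + 3*C)
(93 + T(-12))*11 = (93 + ((-12)**(5/2) + 3*(-12)))*11 = (93 + (288*I*sqrt(3) - 36))*11 = (93 + (-36 + 288*I*sqrt(3)))*11 = (57 + 288*I*sqrt(3))*11 = 627 + 3168*I*sqrt(3)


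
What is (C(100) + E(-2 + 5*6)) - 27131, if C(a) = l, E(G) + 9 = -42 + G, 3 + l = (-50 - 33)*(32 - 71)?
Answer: -23920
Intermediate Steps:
l = 3234 (l = -3 + (-50 - 33)*(32 - 71) = -3 - 83*(-39) = -3 + 3237 = 3234)
E(G) = -51 + G (E(G) = -9 + (-42 + G) = -51 + G)
C(a) = 3234
(C(100) + E(-2 + 5*6)) - 27131 = (3234 + (-51 + (-2 + 5*6))) - 27131 = (3234 + (-51 + (-2 + 30))) - 27131 = (3234 + (-51 + 28)) - 27131 = (3234 - 23) - 27131 = 3211 - 27131 = -23920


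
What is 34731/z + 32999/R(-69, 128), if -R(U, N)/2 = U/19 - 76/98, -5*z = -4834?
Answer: 37483873619/9916951 ≈ 3779.8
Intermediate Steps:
z = 4834/5 (z = -⅕*(-4834) = 4834/5 ≈ 966.80)
R(U, N) = 76/49 - 2*U/19 (R(U, N) = -2*(U/19 - 76/98) = -2*(U*(1/19) - 76*1/98) = -2*(U/19 - 38/49) = -2*(-38/49 + U/19) = 76/49 - 2*U/19)
34731/z + 32999/R(-69, 128) = 34731/(4834/5) + 32999/(76/49 - 2/19*(-69)) = 34731*(5/4834) + 32999/(76/49 + 138/19) = 173655/4834 + 32999/(8206/931) = 173655/4834 + 32999*(931/8206) = 173655/4834 + 30722069/8206 = 37483873619/9916951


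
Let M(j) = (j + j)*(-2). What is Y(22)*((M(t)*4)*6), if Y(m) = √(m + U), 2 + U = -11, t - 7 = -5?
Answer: -576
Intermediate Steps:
t = 2 (t = 7 - 5 = 2)
U = -13 (U = -2 - 11 = -13)
M(j) = -4*j (M(j) = (2*j)*(-2) = -4*j)
Y(m) = √(-13 + m) (Y(m) = √(m - 13) = √(-13 + m))
Y(22)*((M(t)*4)*6) = √(-13 + 22)*((-4*2*4)*6) = √9*(-8*4*6) = 3*(-32*6) = 3*(-192) = -576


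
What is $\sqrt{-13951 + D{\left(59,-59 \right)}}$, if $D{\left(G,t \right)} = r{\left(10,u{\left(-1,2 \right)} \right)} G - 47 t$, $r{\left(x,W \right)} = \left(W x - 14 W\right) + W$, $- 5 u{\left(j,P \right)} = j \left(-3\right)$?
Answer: $\frac{3 i \sqrt{30755}}{5} \approx 105.22 i$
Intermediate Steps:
$u{\left(j,P \right)} = \frac{3 j}{5}$ ($u{\left(j,P \right)} = - \frac{j \left(-3\right)}{5} = - \frac{\left(-3\right) j}{5} = \frac{3 j}{5}$)
$r{\left(x,W \right)} = - 13 W + W x$ ($r{\left(x,W \right)} = \left(- 14 W + W x\right) + W = - 13 W + W x$)
$D{\left(G,t \right)} = - 47 t + \frac{9 G}{5}$ ($D{\left(G,t \right)} = \frac{3}{5} \left(-1\right) \left(-13 + 10\right) G - 47 t = \left(- \frac{3}{5}\right) \left(-3\right) G - 47 t = \frac{9 G}{5} - 47 t = - 47 t + \frac{9 G}{5}$)
$\sqrt{-13951 + D{\left(59,-59 \right)}} = \sqrt{-13951 + \left(\left(-47\right) \left(-59\right) + \frac{9}{5} \cdot 59\right)} = \sqrt{-13951 + \left(2773 + \frac{531}{5}\right)} = \sqrt{-13951 + \frac{14396}{5}} = \sqrt{- \frac{55359}{5}} = \frac{3 i \sqrt{30755}}{5}$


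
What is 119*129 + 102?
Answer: 15453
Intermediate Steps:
119*129 + 102 = 15351 + 102 = 15453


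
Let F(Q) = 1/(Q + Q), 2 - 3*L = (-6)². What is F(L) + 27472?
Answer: 1868093/68 ≈ 27472.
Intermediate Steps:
L = -34/3 (L = ⅔ - ⅓*(-6)² = ⅔ - ⅓*36 = ⅔ - 12 = -34/3 ≈ -11.333)
F(Q) = 1/(2*Q)
F(L) + 27472 = 1/(2*(-34/3)) + 27472 = (½)*(-3/34) + 27472 = -3/68 + 27472 = 1868093/68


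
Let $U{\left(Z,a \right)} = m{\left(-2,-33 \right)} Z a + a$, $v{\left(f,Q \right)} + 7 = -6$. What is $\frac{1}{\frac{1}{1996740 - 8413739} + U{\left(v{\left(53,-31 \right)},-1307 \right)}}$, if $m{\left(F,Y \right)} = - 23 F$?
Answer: $\frac{6416999}{5007049562720} \approx 1.2816 \cdot 10^{-6}$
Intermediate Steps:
$v{\left(f,Q \right)} = -13$ ($v{\left(f,Q \right)} = -7 - 6 = -13$)
$U{\left(Z,a \right)} = a + 46 Z a$ ($U{\left(Z,a \right)} = \left(-23\right) \left(-2\right) Z a + a = 46 Z a + a = a + 46 Z a$)
$\frac{1}{\frac{1}{1996740 - 8413739} + U{\left(v{\left(53,-31 \right)},-1307 \right)}} = \frac{1}{\frac{1}{1996740 - 8413739} - 1307 \left(1 + 46 \left(-13\right)\right)} = \frac{1}{\frac{1}{-6416999} - 1307 \left(1 - 598\right)} = \frac{1}{- \frac{1}{6416999} - -780279} = \frac{1}{- \frac{1}{6416999} + 780279} = \frac{1}{\frac{5007049562720}{6416999}} = \frac{6416999}{5007049562720}$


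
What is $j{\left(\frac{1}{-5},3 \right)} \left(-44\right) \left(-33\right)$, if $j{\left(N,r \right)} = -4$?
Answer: $-5808$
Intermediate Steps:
$j{\left(\frac{1}{-5},3 \right)} \left(-44\right) \left(-33\right) = \left(-4\right) \left(-44\right) \left(-33\right) = 176 \left(-33\right) = -5808$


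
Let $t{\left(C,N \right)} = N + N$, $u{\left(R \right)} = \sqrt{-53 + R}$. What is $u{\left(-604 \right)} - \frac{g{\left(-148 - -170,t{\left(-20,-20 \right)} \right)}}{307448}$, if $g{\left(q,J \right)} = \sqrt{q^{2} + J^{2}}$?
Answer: $- \frac{\sqrt{521}}{153724} + 3 i \sqrt{73} \approx -0.00014848 + 25.632 i$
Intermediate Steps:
$t{\left(C,N \right)} = 2 N$
$g{\left(q,J \right)} = \sqrt{J^{2} + q^{2}}$
$u{\left(-604 \right)} - \frac{g{\left(-148 - -170,t{\left(-20,-20 \right)} \right)}}{307448} = \sqrt{-53 - 604} - \frac{\sqrt{\left(2 \left(-20\right)\right)^{2} + \left(-148 - -170\right)^{2}}}{307448} = \sqrt{-657} - \sqrt{\left(-40\right)^{2} + \left(-148 + 170\right)^{2}} \cdot \frac{1}{307448} = 3 i \sqrt{73} - \sqrt{1600 + 22^{2}} \cdot \frac{1}{307448} = 3 i \sqrt{73} - \sqrt{1600 + 484} \cdot \frac{1}{307448} = 3 i \sqrt{73} - \sqrt{2084} \cdot \frac{1}{307448} = 3 i \sqrt{73} - 2 \sqrt{521} \cdot \frac{1}{307448} = 3 i \sqrt{73} - \frac{\sqrt{521}}{153724} = - \frac{\sqrt{521}}{153724} + 3 i \sqrt{73}$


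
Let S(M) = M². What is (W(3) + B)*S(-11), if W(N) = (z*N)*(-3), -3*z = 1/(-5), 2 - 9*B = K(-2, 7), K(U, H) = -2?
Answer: -847/45 ≈ -18.822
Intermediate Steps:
B = 4/9 (B = 2/9 - ⅑*(-2) = 2/9 + 2/9 = 4/9 ≈ 0.44444)
z = 1/15 (z = -1/(3*(-5)) = -(-1)/(3*5) = -⅓*(-⅕) = 1/15 ≈ 0.066667)
W(N) = -N/5 (W(N) = (N/15)*(-3) = -N/5)
(W(3) + B)*S(-11) = (-⅕*3 + 4/9)*(-11)² = (-⅗ + 4/9)*121 = -7/45*121 = -847/45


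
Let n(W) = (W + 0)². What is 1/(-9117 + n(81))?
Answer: -1/2556 ≈ -0.00039124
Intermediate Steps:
n(W) = W²
1/(-9117 + n(81)) = 1/(-9117 + 81²) = 1/(-9117 + 6561) = 1/(-2556) = -1/2556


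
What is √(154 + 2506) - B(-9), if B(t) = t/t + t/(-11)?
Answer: -20/11 + 2*√665 ≈ 49.757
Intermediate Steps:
B(t) = 1 - t/11 (B(t) = 1 + t*(-1/11) = 1 - t/11)
√(154 + 2506) - B(-9) = √(154 + 2506) - (1 - 1/11*(-9)) = √2660 - (1 + 9/11) = 2*√665 - 1*20/11 = 2*√665 - 20/11 = -20/11 + 2*√665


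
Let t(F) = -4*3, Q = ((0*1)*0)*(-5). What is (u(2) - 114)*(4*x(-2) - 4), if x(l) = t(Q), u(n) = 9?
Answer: 5460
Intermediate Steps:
Q = 0 (Q = (0*0)*(-5) = 0*(-5) = 0)
t(F) = -12
x(l) = -12
(u(2) - 114)*(4*x(-2) - 4) = (9 - 114)*(4*(-12) - 4) = -105*(-48 - 4) = -105*(-52) = 5460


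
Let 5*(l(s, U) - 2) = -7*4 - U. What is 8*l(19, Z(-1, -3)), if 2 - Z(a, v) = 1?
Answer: -152/5 ≈ -30.400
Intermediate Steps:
Z(a, v) = 1 (Z(a, v) = 2 - 1*1 = 2 - 1 = 1)
l(s, U) = -18/5 - U/5 (l(s, U) = 2 + (-7*4 - U)/5 = 2 + (-28 - U)/5 = 2 + (-28/5 - U/5) = -18/5 - U/5)
8*l(19, Z(-1, -3)) = 8*(-18/5 - ⅕*1) = 8*(-18/5 - ⅕) = 8*(-19/5) = -152/5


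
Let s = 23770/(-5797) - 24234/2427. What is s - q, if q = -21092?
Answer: 98850634020/4689773 ≈ 21078.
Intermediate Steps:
s = -66058096/4689773 (s = 23770*(-1/5797) - 24234*1/2427 = -23770/5797 - 8078/809 = -66058096/4689773 ≈ -14.086)
s - q = -66058096/4689773 - 1*(-21092) = -66058096/4689773 + 21092 = 98850634020/4689773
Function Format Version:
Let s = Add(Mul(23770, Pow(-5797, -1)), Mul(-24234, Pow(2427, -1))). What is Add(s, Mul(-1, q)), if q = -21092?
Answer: Rational(98850634020, 4689773) ≈ 21078.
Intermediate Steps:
s = Rational(-66058096, 4689773) (s = Add(Mul(23770, Rational(-1, 5797)), Mul(-24234, Rational(1, 2427))) = Add(Rational(-23770, 5797), Rational(-8078, 809)) = Rational(-66058096, 4689773) ≈ -14.086)
Add(s, Mul(-1, q)) = Add(Rational(-66058096, 4689773), Mul(-1, -21092)) = Add(Rational(-66058096, 4689773), 21092) = Rational(98850634020, 4689773)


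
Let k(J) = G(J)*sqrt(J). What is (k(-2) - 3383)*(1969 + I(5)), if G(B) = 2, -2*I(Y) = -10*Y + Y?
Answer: -13474489/2 + 3983*I*sqrt(2) ≈ -6.7372e+6 + 5632.8*I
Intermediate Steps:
I(Y) = 9*Y/2 (I(Y) = -(-10*Y + Y)/2 = -(-9)*Y/2 = 9*Y/2)
k(J) = 2*sqrt(J)
(k(-2) - 3383)*(1969 + I(5)) = (2*sqrt(-2) - 3383)*(1969 + (9/2)*5) = (2*(I*sqrt(2)) - 3383)*(1969 + 45/2) = (2*I*sqrt(2) - 3383)*(3983/2) = (-3383 + 2*I*sqrt(2))*(3983/2) = -13474489/2 + 3983*I*sqrt(2)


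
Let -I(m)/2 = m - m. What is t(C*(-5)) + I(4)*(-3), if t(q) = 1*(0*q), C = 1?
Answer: 0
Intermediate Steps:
I(m) = 0 (I(m) = -2*(m - m) = -2*0 = 0)
t(q) = 0 (t(q) = 1*0 = 0)
t(C*(-5)) + I(4)*(-3) = 0 + 0*(-3) = 0 + 0 = 0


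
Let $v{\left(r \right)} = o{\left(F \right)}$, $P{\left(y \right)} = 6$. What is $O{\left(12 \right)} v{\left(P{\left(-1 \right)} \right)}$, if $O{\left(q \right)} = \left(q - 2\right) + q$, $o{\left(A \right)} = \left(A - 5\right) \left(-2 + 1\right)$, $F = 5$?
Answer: $0$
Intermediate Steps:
$o{\left(A \right)} = 5 - A$ ($o{\left(A \right)} = \left(-5 + A\right) \left(-1\right) = 5 - A$)
$O{\left(q \right)} = -2 + 2 q$ ($O{\left(q \right)} = \left(-2 + q\right) + q = -2 + 2 q$)
$v{\left(r \right)} = 0$ ($v{\left(r \right)} = 5 - 5 = 0$)
$O{\left(12 \right)} v{\left(P{\left(-1 \right)} \right)} = \left(-2 + 2 \cdot 12\right) 0 = \left(-2 + 24\right) 0 = 22 \cdot 0 = 0$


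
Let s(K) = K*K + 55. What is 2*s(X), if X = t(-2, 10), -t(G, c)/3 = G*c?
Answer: 7310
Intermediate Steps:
t(G, c) = -3*G*c
X = 60 (X = -3*(-2)*10 = 60)
s(K) = 55 + K² (s(K) = K² + 55 = 55 + K²)
2*s(X) = 2*(55 + 60²) = 2*(55 + 3600) = 2*3655 = 7310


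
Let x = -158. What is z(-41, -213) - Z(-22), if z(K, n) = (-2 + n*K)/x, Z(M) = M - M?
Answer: -8731/158 ≈ -55.260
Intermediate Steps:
Z(M) = 0
z(K, n) = 1/79 - K*n/158 (z(K, n) = (-2 + n*K)/(-158) = (-2 + K*n)*(-1/158) = 1/79 - K*n/158)
z(-41, -213) - Z(-22) = (1/79 - 1/158*(-41)*(-213)) - 1*0 = (1/79 - 8733/158) + 0 = -8731/158 + 0 = -8731/158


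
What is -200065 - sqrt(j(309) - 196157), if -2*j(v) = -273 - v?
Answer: -200065 - I*sqrt(195866) ≈ -2.0007e+5 - 442.57*I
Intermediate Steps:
j(v) = 273/2 + v/2 (j(v) = -(-273 - v)/2 = 273/2 + v/2)
-200065 - sqrt(j(309) - 196157) = -200065 - sqrt((273/2 + (1/2)*309) - 196157) = -200065 - sqrt((273/2 + 309/2) - 196157) = -200065 - sqrt(291 - 196157) = -200065 - sqrt(-195866) = -200065 - I*sqrt(195866)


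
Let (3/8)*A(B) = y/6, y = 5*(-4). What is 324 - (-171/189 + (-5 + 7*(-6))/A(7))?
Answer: 536957/1680 ≈ 319.62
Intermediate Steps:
y = -20
A(B) = -80/9 (A(B) = 8*(-20/6)/3 = 8*(-20*1/6)/3 = (8/3)*(-10/3) = -80/9)
324 - (-171/189 + (-5 + 7*(-6))/A(7)) = 324 - (-171/189 + (-5 + 7*(-6))/(-80/9)) = 324 - (-171*1/189 + (-5 - 42)*(-9/80)) = 324 - (-19/21 - 47*(-9/80)) = 324 - (-19/21 + 423/80) = 324 - 1*7363/1680 = 324 - 7363/1680 = 536957/1680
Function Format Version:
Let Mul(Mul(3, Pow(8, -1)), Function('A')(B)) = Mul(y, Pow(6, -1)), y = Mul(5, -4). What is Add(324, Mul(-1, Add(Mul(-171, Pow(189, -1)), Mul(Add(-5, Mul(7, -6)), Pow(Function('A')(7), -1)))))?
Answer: Rational(536957, 1680) ≈ 319.62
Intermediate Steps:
y = -20
Function('A')(B) = Rational(-80, 9) (Function('A')(B) = Mul(Rational(8, 3), Mul(-20, Pow(6, -1))) = Mul(Rational(8, 3), Mul(-20, Rational(1, 6))) = Mul(Rational(8, 3), Rational(-10, 3)) = Rational(-80, 9))
Add(324, Mul(-1, Add(Mul(-171, Pow(189, -1)), Mul(Add(-5, Mul(7, -6)), Pow(Function('A')(7), -1))))) = Add(324, Mul(-1, Add(Mul(-171, Pow(189, -1)), Mul(Add(-5, Mul(7, -6)), Pow(Rational(-80, 9), -1))))) = Add(324, Mul(-1, Add(Mul(-171, Rational(1, 189)), Mul(Add(-5, -42), Rational(-9, 80))))) = Add(324, Mul(-1, Add(Rational(-19, 21), Mul(-47, Rational(-9, 80))))) = Add(324, Mul(-1, Add(Rational(-19, 21), Rational(423, 80)))) = Add(324, Mul(-1, Rational(7363, 1680))) = Add(324, Rational(-7363, 1680)) = Rational(536957, 1680)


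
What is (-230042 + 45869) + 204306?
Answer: 20133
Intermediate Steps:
(-230042 + 45869) + 204306 = -184173 + 204306 = 20133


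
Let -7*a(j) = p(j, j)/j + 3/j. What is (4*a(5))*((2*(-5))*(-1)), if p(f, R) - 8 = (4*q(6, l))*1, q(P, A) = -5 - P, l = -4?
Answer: 264/7 ≈ 37.714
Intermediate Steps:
p(f, R) = -36 (p(f, R) = 8 + (4*(-5 - 1*6))*1 = 8 + (4*(-5 - 6))*1 = 8 + (4*(-11))*1 = 8 - 44*1 = 8 - 44 = -36)
a(j) = 33/(7*j) (a(j) = -(-36/j + 3/j)/7 = -(-33)/(7*j) = 33/(7*j))
(4*a(5))*((2*(-5))*(-1)) = (4*((33/7)/5))*((2*(-5))*(-1)) = (4*((33/7)*(⅕)))*(-10*(-1)) = (4*(33/35))*10 = (132/35)*10 = 264/7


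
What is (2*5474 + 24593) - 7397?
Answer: 28144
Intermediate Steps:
(2*5474 + 24593) - 7397 = (10948 + 24593) - 7397 = 35541 - 7397 = 28144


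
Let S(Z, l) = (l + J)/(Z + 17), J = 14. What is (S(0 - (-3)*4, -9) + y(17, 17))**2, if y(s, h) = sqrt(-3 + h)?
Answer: 11799/841 + 10*sqrt(14)/29 ≈ 15.320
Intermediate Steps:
S(Z, l) = (14 + l)/(17 + Z) (S(Z, l) = (l + 14)/(Z + 17) = (14 + l)/(17 + Z))
(S(0 - (-3)*4, -9) + y(17, 17))**2 = ((14 - 9)/(17 + (0 - (-3)*4)) + sqrt(-3 + 17))**2 = (5/(17 + (0 - 1*(-12))) + sqrt(14))**2 = (5/(17 + (0 + 12)) + sqrt(14))**2 = (5/(17 + 12) + sqrt(14))**2 = (5/29 + sqrt(14))**2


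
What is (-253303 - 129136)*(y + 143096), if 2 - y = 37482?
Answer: -40391677424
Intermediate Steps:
y = -37480 (y = 2 - 1*37482 = 2 - 37482 = -37480)
(-253303 - 129136)*(y + 143096) = (-253303 - 129136)*(-37480 + 143096) = -382439*105616 = -40391677424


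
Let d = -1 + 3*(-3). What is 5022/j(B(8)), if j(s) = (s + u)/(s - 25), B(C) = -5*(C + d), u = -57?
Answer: 75330/47 ≈ 1602.8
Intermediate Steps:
d = -10 (d = -1 - 9 = -10)
B(C) = 50 - 5*C (B(C) = -5*(C - 10) = -5*(-10 + C) = 50 - 5*C)
j(s) = (-57 + s)/(-25 + s) (j(s) = (s - 57)/(s - 25) = (-57 + s)/(-25 + s))
5022/j(B(8)) = 5022/(((-57 + (50 - 5*8))/(-25 + (50 - 5*8)))) = 5022/(((-57 + (50 - 40))/(-25 + (50 - 40)))) = 5022/(((-57 + 10)/(-25 + 10))) = 5022/((-47/(-15))) = 5022/((-1/15*(-47))) = 5022/(47/15) = 5022*(15/47) = 75330/47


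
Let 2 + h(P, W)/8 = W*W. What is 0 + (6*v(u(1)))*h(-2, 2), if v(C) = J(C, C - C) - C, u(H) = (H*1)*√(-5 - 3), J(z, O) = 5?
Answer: 480 - 192*I*√2 ≈ 480.0 - 271.53*I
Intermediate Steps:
h(P, W) = -16 + 8*W² (h(P, W) = -16 + 8*(W*W) = -16 + 8*W²)
u(H) = 2*I*H*√2 (u(H) = H*√(-8) = H*(2*I*√2) = 2*I*H*√2)
v(C) = 5 - C
0 + (6*v(u(1)))*h(-2, 2) = 0 + (6*(5 - 2*I*√2))*(-16 + 8*2²) = 0 + (6*(5 - 2*I*√2))*(-16 + 8*4) = 0 + (6*(5 - 2*I*√2))*(-16 + 32) = 0 + (30 - 12*I*√2)*16 = 0 + (480 - 192*I*√2) = 480 - 192*I*√2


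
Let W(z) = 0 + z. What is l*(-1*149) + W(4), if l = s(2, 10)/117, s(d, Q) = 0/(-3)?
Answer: 4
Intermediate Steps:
s(d, Q) = 0 (s(d, Q) = 0*(-⅓) = 0)
W(z) = z
l = 0 (l = 0/117 = 0*(1/117) = 0)
l*(-1*149) + W(4) = 0*(-1*149) + 4 = 0*(-149) + 4 = 0 + 4 = 4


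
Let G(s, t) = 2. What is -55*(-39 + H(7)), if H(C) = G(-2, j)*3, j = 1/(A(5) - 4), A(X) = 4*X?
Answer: 1815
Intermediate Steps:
j = 1/16 (j = 1/(4*5 - 4) = 1/(20 - 4) = 1/16 ≈ 0.062500)
H(C) = 6 (H(C) = 2*3 = 6)
-55*(-39 + H(7)) = -55*(-39 + 6) = -55*(-33) = 1815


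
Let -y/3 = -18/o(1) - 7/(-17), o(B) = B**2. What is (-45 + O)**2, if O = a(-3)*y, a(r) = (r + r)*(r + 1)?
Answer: 99980001/289 ≈ 3.4595e+5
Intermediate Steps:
a(r) = 2*r*(1 + r) (a(r) = (2*r)*(1 + r) = 2*r*(1 + r))
y = 897/17 (y = -3*(-18/(1**2) - 7/(-17)) = -3*(-18/1 - 7*(-1/17)) = -3*(-18*1 + 7/17) = -3*(-18 + 7/17) = -3*(-299/17) = 897/17 ≈ 52.765)
O = 10764/17 (O = (2*(-3)*(1 - 3))*(897/17) = (2*(-3)*(-2))*(897/17) = 12*(897/17) = 10764/17 ≈ 633.18)
(-45 + O)**2 = (-45 + 10764/17)**2 = (9999/17)**2 = 99980001/289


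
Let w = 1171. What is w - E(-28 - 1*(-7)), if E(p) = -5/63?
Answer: 73778/63 ≈ 1171.1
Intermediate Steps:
E(p) = -5/63 (E(p) = -5*1/63 = -5/63)
w - E(-28 - 1*(-7)) = 1171 - 1*(-5/63) = 1171 + 5/63 = 73778/63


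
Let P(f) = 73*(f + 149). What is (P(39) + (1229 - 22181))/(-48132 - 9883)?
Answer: 7228/58015 ≈ 0.12459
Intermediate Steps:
P(f) = 10877 + 73*f (P(f) = 73*(149 + f) = 10877 + 73*f)
(P(39) + (1229 - 22181))/(-48132 - 9883) = ((10877 + 73*39) + (1229 - 22181))/(-48132 - 9883) = ((10877 + 2847) - 20952)/(-58015) = (13724 - 20952)*(-1/58015) = -7228*(-1/58015) = 7228/58015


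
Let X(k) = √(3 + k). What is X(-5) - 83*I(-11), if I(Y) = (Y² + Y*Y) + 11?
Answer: -20999 + I*√2 ≈ -20999.0 + 1.4142*I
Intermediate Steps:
I(Y) = 11 + 2*Y² (I(Y) = (Y² + Y²) + 11 = 2*Y² + 11 = 11 + 2*Y²)
X(-5) - 83*I(-11) = √(3 - 5) - 83*(11 + 2*(-11)²) = √(-2) - 83*(11 + 2*121) = I*√2 - 83*(11 + 242) = I*√2 - 83*253 = I*√2 - 20999 = -20999 + I*√2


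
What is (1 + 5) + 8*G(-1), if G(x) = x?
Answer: -2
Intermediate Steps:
(1 + 5) + 8*G(-1) = (1 + 5) + 8*(-1) = 6 - 8 = -2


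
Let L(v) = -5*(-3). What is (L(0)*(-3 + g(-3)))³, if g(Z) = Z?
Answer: -729000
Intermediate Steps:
L(v) = 15
(L(0)*(-3 + g(-3)))³ = (15*(-3 - 3))³ = (15*(-6))³ = (-90)³ = -729000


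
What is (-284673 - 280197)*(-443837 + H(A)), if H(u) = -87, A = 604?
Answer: 250759349880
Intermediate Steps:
(-284673 - 280197)*(-443837 + H(A)) = (-284673 - 280197)*(-443837 - 87) = -564870*(-443924) = 250759349880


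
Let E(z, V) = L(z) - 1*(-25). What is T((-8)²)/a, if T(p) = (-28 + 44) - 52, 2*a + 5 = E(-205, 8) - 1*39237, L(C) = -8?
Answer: 24/13075 ≈ 0.0018356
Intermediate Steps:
E(z, V) = 17 (E(z, V) = -8 - 1*(-25) = -8 + 25 = 17)
a = -39225/2 (a = -5/2 + (17 - 1*39237)/2 = -5/2 + (17 - 39237)/2 = -5/2 + (½)*(-39220) = -5/2 - 19610 = -39225/2 ≈ -19613.)
T(p) = -36 (T(p) = 16 - 52 = -36)
T((-8)²)/a = -36/(-39225/2) = -36*(-2/39225) = 24/13075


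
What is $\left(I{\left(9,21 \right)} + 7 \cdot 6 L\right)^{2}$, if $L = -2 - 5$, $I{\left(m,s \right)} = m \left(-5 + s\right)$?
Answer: $22500$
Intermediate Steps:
$L = -7$
$\left(I{\left(9,21 \right)} + 7 \cdot 6 L\right)^{2} = \left(9 \left(-5 + 21\right) + 7 \cdot 6 \left(-7\right)\right)^{2} = \left(9 \cdot 16 + 42 \left(-7\right)\right)^{2} = \left(144 - 294\right)^{2} = \left(-150\right)^{2} = 22500$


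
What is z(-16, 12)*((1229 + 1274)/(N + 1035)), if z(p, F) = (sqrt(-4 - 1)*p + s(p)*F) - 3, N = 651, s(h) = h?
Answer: -162695/562 - 20024*I*sqrt(5)/843 ≈ -289.49 - 53.114*I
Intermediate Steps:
z(p, F) = -3 + F*p + I*p*sqrt(5) (z(p, F) = (sqrt(-4 - 1)*p + p*F) - 3 = (sqrt(-5)*p + F*p) - 3 = ((I*sqrt(5))*p + F*p) - 3 = (I*p*sqrt(5) + F*p) - 3 = (F*p + I*p*sqrt(5)) - 3 = -3 + F*p + I*p*sqrt(5))
z(-16, 12)*((1229 + 1274)/(N + 1035)) = (-3 + 12*(-16) + I*(-16)*sqrt(5))*((1229 + 1274)/(651 + 1035)) = (-3 - 192 - 16*I*sqrt(5))*(2503/1686) = (-195 - 16*I*sqrt(5))*(2503*(1/1686)) = (-195 - 16*I*sqrt(5))*(2503/1686) = -162695/562 - 20024*I*sqrt(5)/843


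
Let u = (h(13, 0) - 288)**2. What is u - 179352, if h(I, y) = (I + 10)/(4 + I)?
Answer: -28086599/289 ≈ -97186.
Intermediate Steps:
h(I, y) = (10 + I)/(4 + I)
u = 23746129/289 (u = ((10 + 13)/(4 + 13) - 288)**2 = (23/17 - 288)**2 = (-4873/17)**2 = 23746129/289 ≈ 82167.)
u - 179352 = 23746129/289 - 179352 = -28086599/289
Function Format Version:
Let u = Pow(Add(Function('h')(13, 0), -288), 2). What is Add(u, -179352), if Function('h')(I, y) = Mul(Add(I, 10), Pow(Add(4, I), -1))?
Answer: Rational(-28086599, 289) ≈ -97186.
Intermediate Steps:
Function('h')(I, y) = Mul(Pow(Add(4, I), -1), Add(10, I)) (Function('h')(I, y) = Mul(Add(10, I), Pow(Add(4, I), -1)) = Mul(Pow(Add(4, I), -1), Add(10, I)))
u = Rational(23746129, 289) (u = Pow(Add(Mul(Pow(Add(4, 13), -1), Add(10, 13)), -288), 2) = Pow(Add(Mul(Pow(17, -1), 23), -288), 2) = Pow(Add(Mul(Rational(1, 17), 23), -288), 2) = Pow(Add(Rational(23, 17), -288), 2) = Pow(Rational(-4873, 17), 2) = Rational(23746129, 289) ≈ 82167.)
Add(u, -179352) = Add(Rational(23746129, 289), -179352) = Rational(-28086599, 289)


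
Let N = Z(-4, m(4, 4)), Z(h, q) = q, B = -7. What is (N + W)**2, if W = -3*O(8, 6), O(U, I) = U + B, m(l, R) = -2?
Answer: 25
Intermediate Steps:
O(U, I) = -7 + U (O(U, I) = U - 7 = -7 + U)
N = -2
W = -3 (W = -3*(-7 + 8) = -3*1 = -3)
(N + W)**2 = (-2 - 3)**2 = (-5)**2 = 25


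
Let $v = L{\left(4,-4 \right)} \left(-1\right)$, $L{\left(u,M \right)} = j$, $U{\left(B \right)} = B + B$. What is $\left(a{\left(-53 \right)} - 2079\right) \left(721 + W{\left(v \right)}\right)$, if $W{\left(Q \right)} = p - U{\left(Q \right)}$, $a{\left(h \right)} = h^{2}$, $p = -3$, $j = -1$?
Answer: $522680$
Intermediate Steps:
$U{\left(B \right)} = 2 B$
$L{\left(u,M \right)} = -1$
$v = 1$ ($v = \left(-1\right) \left(-1\right) = 1$)
$W{\left(Q \right)} = -3 - 2 Q$
$\left(a{\left(-53 \right)} - 2079\right) \left(721 + W{\left(v \right)}\right) = \left(\left(-53\right)^{2} - 2079\right) \left(721 - 5\right) = \left(2809 - 2079\right) \left(721 - 5\right) = 730 \left(721 - 5\right) = 730 \cdot 716 = 522680$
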